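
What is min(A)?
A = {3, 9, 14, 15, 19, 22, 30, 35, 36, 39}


Set A = {3, 9, 14, 15, 19, 22, 30, 35, 36, 39}
Elements in ascending order: 3, 9, 14, 15, 19, 22, 30, 35, 36, 39
The smallest element is 3.

3


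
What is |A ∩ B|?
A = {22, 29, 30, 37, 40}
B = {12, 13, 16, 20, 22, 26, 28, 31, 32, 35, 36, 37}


Set A = {22, 29, 30, 37, 40}
Set B = {12, 13, 16, 20, 22, 26, 28, 31, 32, 35, 36, 37}
A ∩ B = {22, 37}
|A ∩ B| = 2

2


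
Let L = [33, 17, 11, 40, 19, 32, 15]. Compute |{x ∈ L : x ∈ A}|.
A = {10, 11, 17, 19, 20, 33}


Set A = {10, 11, 17, 19, 20, 33}
Candidates: [33, 17, 11, 40, 19, 32, 15]
Check each candidate:
33 ∈ A, 17 ∈ A, 11 ∈ A, 40 ∉ A, 19 ∈ A, 32 ∉ A, 15 ∉ A
Count of candidates in A: 4

4


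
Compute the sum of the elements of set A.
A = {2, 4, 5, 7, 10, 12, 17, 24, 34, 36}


Set A = {2, 4, 5, 7, 10, 12, 17, 24, 34, 36}
Sum = 2 + 4 + 5 + 7 + 10 + 12 + 17 + 24 + 34 + 36 = 151

151


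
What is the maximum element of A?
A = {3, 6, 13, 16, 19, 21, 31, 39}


Set A = {3, 6, 13, 16, 19, 21, 31, 39}
Elements in ascending order: 3, 6, 13, 16, 19, 21, 31, 39
The largest element is 39.

39


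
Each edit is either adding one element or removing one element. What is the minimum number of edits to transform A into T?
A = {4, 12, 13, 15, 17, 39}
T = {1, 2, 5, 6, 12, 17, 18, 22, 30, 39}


Set A = {4, 12, 13, 15, 17, 39}
Set T = {1, 2, 5, 6, 12, 17, 18, 22, 30, 39}
Elements to remove from A (in A, not in T): {4, 13, 15} → 3 removals
Elements to add to A (in T, not in A): {1, 2, 5, 6, 18, 22, 30} → 7 additions
Total edits = 3 + 7 = 10

10


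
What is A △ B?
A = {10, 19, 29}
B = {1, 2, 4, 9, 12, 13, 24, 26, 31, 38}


Set A = {10, 19, 29}
Set B = {1, 2, 4, 9, 12, 13, 24, 26, 31, 38}
A △ B = (A \ B) ∪ (B \ A)
Elements in A but not B: {10, 19, 29}
Elements in B but not A: {1, 2, 4, 9, 12, 13, 24, 26, 31, 38}
A △ B = {1, 2, 4, 9, 10, 12, 13, 19, 24, 26, 29, 31, 38}

{1, 2, 4, 9, 10, 12, 13, 19, 24, 26, 29, 31, 38}


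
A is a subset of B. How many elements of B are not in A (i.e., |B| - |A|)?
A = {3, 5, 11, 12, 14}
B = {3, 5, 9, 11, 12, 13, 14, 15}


Set A = {3, 5, 11, 12, 14}, |A| = 5
Set B = {3, 5, 9, 11, 12, 13, 14, 15}, |B| = 8
Since A ⊆ B: B \ A = {9, 13, 15}
|B| - |A| = 8 - 5 = 3

3


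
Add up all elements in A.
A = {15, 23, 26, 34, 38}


Set A = {15, 23, 26, 34, 38}
Sum = 15 + 23 + 26 + 34 + 38 = 136

136


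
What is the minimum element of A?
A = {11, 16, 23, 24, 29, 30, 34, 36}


Set A = {11, 16, 23, 24, 29, 30, 34, 36}
Elements in ascending order: 11, 16, 23, 24, 29, 30, 34, 36
The smallest element is 11.

11


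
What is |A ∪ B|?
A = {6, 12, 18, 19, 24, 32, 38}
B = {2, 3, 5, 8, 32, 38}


Set A = {6, 12, 18, 19, 24, 32, 38}, |A| = 7
Set B = {2, 3, 5, 8, 32, 38}, |B| = 6
A ∩ B = {32, 38}, |A ∩ B| = 2
|A ∪ B| = |A| + |B| - |A ∩ B| = 7 + 6 - 2 = 11

11


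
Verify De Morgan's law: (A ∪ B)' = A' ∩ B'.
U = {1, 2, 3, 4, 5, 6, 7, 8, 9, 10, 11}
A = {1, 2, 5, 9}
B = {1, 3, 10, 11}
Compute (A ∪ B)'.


U = {1, 2, 3, 4, 5, 6, 7, 8, 9, 10, 11}
A = {1, 2, 5, 9}, B = {1, 3, 10, 11}
A ∪ B = {1, 2, 3, 5, 9, 10, 11}
(A ∪ B)' = U \ (A ∪ B) = {4, 6, 7, 8}
Verification via A' ∩ B': A' = {3, 4, 6, 7, 8, 10, 11}, B' = {2, 4, 5, 6, 7, 8, 9}
A' ∩ B' = {4, 6, 7, 8} ✓

{4, 6, 7, 8}


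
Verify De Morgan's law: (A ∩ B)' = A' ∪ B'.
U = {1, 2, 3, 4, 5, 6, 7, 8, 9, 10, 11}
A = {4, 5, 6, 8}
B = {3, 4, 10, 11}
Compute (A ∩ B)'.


U = {1, 2, 3, 4, 5, 6, 7, 8, 9, 10, 11}
A = {4, 5, 6, 8}, B = {3, 4, 10, 11}
A ∩ B = {4}
(A ∩ B)' = U \ (A ∩ B) = {1, 2, 3, 5, 6, 7, 8, 9, 10, 11}
Verification via A' ∪ B': A' = {1, 2, 3, 7, 9, 10, 11}, B' = {1, 2, 5, 6, 7, 8, 9}
A' ∪ B' = {1, 2, 3, 5, 6, 7, 8, 9, 10, 11} ✓

{1, 2, 3, 5, 6, 7, 8, 9, 10, 11}


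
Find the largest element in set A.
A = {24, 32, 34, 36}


Set A = {24, 32, 34, 36}
Elements in ascending order: 24, 32, 34, 36
The largest element is 36.

36


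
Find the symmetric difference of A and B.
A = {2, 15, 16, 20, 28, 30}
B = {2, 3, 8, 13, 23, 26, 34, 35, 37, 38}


Set A = {2, 15, 16, 20, 28, 30}
Set B = {2, 3, 8, 13, 23, 26, 34, 35, 37, 38}
A △ B = (A \ B) ∪ (B \ A)
Elements in A but not B: {15, 16, 20, 28, 30}
Elements in B but not A: {3, 8, 13, 23, 26, 34, 35, 37, 38}
A △ B = {3, 8, 13, 15, 16, 20, 23, 26, 28, 30, 34, 35, 37, 38}

{3, 8, 13, 15, 16, 20, 23, 26, 28, 30, 34, 35, 37, 38}


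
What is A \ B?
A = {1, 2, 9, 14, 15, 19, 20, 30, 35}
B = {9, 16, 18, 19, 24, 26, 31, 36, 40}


Set A = {1, 2, 9, 14, 15, 19, 20, 30, 35}
Set B = {9, 16, 18, 19, 24, 26, 31, 36, 40}
A \ B includes elements in A that are not in B.
Check each element of A:
1 (not in B, keep), 2 (not in B, keep), 9 (in B, remove), 14 (not in B, keep), 15 (not in B, keep), 19 (in B, remove), 20 (not in B, keep), 30 (not in B, keep), 35 (not in B, keep)
A \ B = {1, 2, 14, 15, 20, 30, 35}

{1, 2, 14, 15, 20, 30, 35}


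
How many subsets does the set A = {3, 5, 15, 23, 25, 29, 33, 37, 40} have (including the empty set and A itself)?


Set A = {3, 5, 15, 23, 25, 29, 33, 37, 40}
|A| = 9
The power set P(A) contains all subsets of A.
|P(A)| = 2^|A| = 2^9 = 512

512


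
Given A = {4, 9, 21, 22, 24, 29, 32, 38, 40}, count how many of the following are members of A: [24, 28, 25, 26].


Set A = {4, 9, 21, 22, 24, 29, 32, 38, 40}
Candidates: [24, 28, 25, 26]
Check each candidate:
24 ∈ A, 28 ∉ A, 25 ∉ A, 26 ∉ A
Count of candidates in A: 1

1


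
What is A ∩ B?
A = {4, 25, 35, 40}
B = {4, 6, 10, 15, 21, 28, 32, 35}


Set A = {4, 25, 35, 40}
Set B = {4, 6, 10, 15, 21, 28, 32, 35}
A ∩ B includes only elements in both sets.
Check each element of A against B:
4 ✓, 25 ✗, 35 ✓, 40 ✗
A ∩ B = {4, 35}

{4, 35}


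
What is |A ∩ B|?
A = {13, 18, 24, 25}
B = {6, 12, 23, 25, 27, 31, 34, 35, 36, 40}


Set A = {13, 18, 24, 25}
Set B = {6, 12, 23, 25, 27, 31, 34, 35, 36, 40}
A ∩ B = {25}
|A ∩ B| = 1

1


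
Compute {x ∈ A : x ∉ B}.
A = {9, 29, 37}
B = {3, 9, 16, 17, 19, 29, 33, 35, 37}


Set A = {9, 29, 37}
Set B = {3, 9, 16, 17, 19, 29, 33, 35, 37}
Check each element of A against B:
9 ∈ B, 29 ∈ B, 37 ∈ B
Elements of A not in B: {}

{}


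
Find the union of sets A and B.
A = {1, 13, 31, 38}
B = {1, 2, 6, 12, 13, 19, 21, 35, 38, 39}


Set A = {1, 13, 31, 38}
Set B = {1, 2, 6, 12, 13, 19, 21, 35, 38, 39}
A ∪ B includes all elements in either set.
Elements from A: {1, 13, 31, 38}
Elements from B not already included: {2, 6, 12, 19, 21, 35, 39}
A ∪ B = {1, 2, 6, 12, 13, 19, 21, 31, 35, 38, 39}

{1, 2, 6, 12, 13, 19, 21, 31, 35, 38, 39}


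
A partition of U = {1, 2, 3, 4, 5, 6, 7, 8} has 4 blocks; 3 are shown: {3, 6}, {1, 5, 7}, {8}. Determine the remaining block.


U = {1, 2, 3, 4, 5, 6, 7, 8}
Shown blocks: {3, 6}, {1, 5, 7}, {8}
A partition's blocks are pairwise disjoint and cover U, so the missing block = U \ (union of shown blocks).
Union of shown blocks: {1, 3, 5, 6, 7, 8}
Missing block = U \ (union) = {2, 4}

{2, 4}


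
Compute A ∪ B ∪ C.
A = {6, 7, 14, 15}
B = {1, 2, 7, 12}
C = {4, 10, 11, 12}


Set A = {6, 7, 14, 15}
Set B = {1, 2, 7, 12}
Set C = {4, 10, 11, 12}
First, A ∪ B = {1, 2, 6, 7, 12, 14, 15}
Then, (A ∪ B) ∪ C = {1, 2, 4, 6, 7, 10, 11, 12, 14, 15}

{1, 2, 4, 6, 7, 10, 11, 12, 14, 15}


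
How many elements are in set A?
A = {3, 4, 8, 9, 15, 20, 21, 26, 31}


Set A = {3, 4, 8, 9, 15, 20, 21, 26, 31}
Listing elements: 3, 4, 8, 9, 15, 20, 21, 26, 31
Counting: 9 elements
|A| = 9

9


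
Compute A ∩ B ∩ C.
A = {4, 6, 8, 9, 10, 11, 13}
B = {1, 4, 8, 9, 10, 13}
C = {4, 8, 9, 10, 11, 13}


Set A = {4, 6, 8, 9, 10, 11, 13}
Set B = {1, 4, 8, 9, 10, 13}
Set C = {4, 8, 9, 10, 11, 13}
First, A ∩ B = {4, 8, 9, 10, 13}
Then, (A ∩ B) ∩ C = {4, 8, 9, 10, 13}

{4, 8, 9, 10, 13}


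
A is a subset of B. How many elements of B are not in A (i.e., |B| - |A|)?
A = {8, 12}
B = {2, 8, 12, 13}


Set A = {8, 12}, |A| = 2
Set B = {2, 8, 12, 13}, |B| = 4
Since A ⊆ B: B \ A = {2, 13}
|B| - |A| = 4 - 2 = 2

2


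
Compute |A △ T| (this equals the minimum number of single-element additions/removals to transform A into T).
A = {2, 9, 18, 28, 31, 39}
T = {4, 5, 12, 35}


Set A = {2, 9, 18, 28, 31, 39}
Set T = {4, 5, 12, 35}
Elements to remove from A (in A, not in T): {2, 9, 18, 28, 31, 39} → 6 removals
Elements to add to A (in T, not in A): {4, 5, 12, 35} → 4 additions
Total edits = 6 + 4 = 10

10


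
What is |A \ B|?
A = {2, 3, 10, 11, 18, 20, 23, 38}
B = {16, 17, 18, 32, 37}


Set A = {2, 3, 10, 11, 18, 20, 23, 38}
Set B = {16, 17, 18, 32, 37}
A \ B = {2, 3, 10, 11, 20, 23, 38}
|A \ B| = 7

7


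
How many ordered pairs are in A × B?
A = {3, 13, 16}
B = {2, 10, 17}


Set A = {3, 13, 16} has 3 elements.
Set B = {2, 10, 17} has 3 elements.
|A × B| = |A| × |B| = 3 × 3 = 9

9


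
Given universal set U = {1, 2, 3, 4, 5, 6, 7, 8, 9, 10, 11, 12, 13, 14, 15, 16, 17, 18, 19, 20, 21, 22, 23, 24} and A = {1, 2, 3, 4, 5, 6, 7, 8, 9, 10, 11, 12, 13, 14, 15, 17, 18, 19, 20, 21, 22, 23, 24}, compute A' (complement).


Universal set U = {1, 2, 3, 4, 5, 6, 7, 8, 9, 10, 11, 12, 13, 14, 15, 16, 17, 18, 19, 20, 21, 22, 23, 24}
Set A = {1, 2, 3, 4, 5, 6, 7, 8, 9, 10, 11, 12, 13, 14, 15, 17, 18, 19, 20, 21, 22, 23, 24}
A' = U \ A = elements in U but not in A
Checking each element of U:
1 (in A, exclude), 2 (in A, exclude), 3 (in A, exclude), 4 (in A, exclude), 5 (in A, exclude), 6 (in A, exclude), 7 (in A, exclude), 8 (in A, exclude), 9 (in A, exclude), 10 (in A, exclude), 11 (in A, exclude), 12 (in A, exclude), 13 (in A, exclude), 14 (in A, exclude), 15 (in A, exclude), 16 (not in A, include), 17 (in A, exclude), 18 (in A, exclude), 19 (in A, exclude), 20 (in A, exclude), 21 (in A, exclude), 22 (in A, exclude), 23 (in A, exclude), 24 (in A, exclude)
A' = {16}

{16}


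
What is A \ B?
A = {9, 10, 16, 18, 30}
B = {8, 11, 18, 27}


Set A = {9, 10, 16, 18, 30}
Set B = {8, 11, 18, 27}
A \ B includes elements in A that are not in B.
Check each element of A:
9 (not in B, keep), 10 (not in B, keep), 16 (not in B, keep), 18 (in B, remove), 30 (not in B, keep)
A \ B = {9, 10, 16, 30}

{9, 10, 16, 30}


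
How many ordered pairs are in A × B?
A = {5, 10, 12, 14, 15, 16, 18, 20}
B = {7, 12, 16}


Set A = {5, 10, 12, 14, 15, 16, 18, 20} has 8 elements.
Set B = {7, 12, 16} has 3 elements.
|A × B| = |A| × |B| = 8 × 3 = 24

24


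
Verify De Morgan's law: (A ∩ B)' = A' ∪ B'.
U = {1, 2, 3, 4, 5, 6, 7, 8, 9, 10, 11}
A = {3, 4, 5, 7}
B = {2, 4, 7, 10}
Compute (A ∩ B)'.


U = {1, 2, 3, 4, 5, 6, 7, 8, 9, 10, 11}
A = {3, 4, 5, 7}, B = {2, 4, 7, 10}
A ∩ B = {4, 7}
(A ∩ B)' = U \ (A ∩ B) = {1, 2, 3, 5, 6, 8, 9, 10, 11}
Verification via A' ∪ B': A' = {1, 2, 6, 8, 9, 10, 11}, B' = {1, 3, 5, 6, 8, 9, 11}
A' ∪ B' = {1, 2, 3, 5, 6, 8, 9, 10, 11} ✓

{1, 2, 3, 5, 6, 8, 9, 10, 11}


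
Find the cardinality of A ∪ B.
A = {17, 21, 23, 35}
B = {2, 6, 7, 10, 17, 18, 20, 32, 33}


Set A = {17, 21, 23, 35}, |A| = 4
Set B = {2, 6, 7, 10, 17, 18, 20, 32, 33}, |B| = 9
A ∩ B = {17}, |A ∩ B| = 1
|A ∪ B| = |A| + |B| - |A ∩ B| = 4 + 9 - 1 = 12

12


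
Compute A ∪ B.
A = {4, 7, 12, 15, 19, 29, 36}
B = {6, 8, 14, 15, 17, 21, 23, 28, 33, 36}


Set A = {4, 7, 12, 15, 19, 29, 36}
Set B = {6, 8, 14, 15, 17, 21, 23, 28, 33, 36}
A ∪ B includes all elements in either set.
Elements from A: {4, 7, 12, 15, 19, 29, 36}
Elements from B not already included: {6, 8, 14, 17, 21, 23, 28, 33}
A ∪ B = {4, 6, 7, 8, 12, 14, 15, 17, 19, 21, 23, 28, 29, 33, 36}

{4, 6, 7, 8, 12, 14, 15, 17, 19, 21, 23, 28, 29, 33, 36}


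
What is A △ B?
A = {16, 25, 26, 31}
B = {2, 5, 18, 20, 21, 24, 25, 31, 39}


Set A = {16, 25, 26, 31}
Set B = {2, 5, 18, 20, 21, 24, 25, 31, 39}
A △ B = (A \ B) ∪ (B \ A)
Elements in A but not B: {16, 26}
Elements in B but not A: {2, 5, 18, 20, 21, 24, 39}
A △ B = {2, 5, 16, 18, 20, 21, 24, 26, 39}

{2, 5, 16, 18, 20, 21, 24, 26, 39}


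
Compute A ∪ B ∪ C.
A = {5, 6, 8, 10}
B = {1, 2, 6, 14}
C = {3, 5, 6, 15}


Set A = {5, 6, 8, 10}
Set B = {1, 2, 6, 14}
Set C = {3, 5, 6, 15}
First, A ∪ B = {1, 2, 5, 6, 8, 10, 14}
Then, (A ∪ B) ∪ C = {1, 2, 3, 5, 6, 8, 10, 14, 15}

{1, 2, 3, 5, 6, 8, 10, 14, 15}


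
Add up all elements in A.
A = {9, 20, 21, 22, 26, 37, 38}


Set A = {9, 20, 21, 22, 26, 37, 38}
Sum = 9 + 20 + 21 + 22 + 26 + 37 + 38 = 173

173


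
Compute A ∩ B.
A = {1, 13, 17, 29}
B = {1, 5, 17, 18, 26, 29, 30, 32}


Set A = {1, 13, 17, 29}
Set B = {1, 5, 17, 18, 26, 29, 30, 32}
A ∩ B includes only elements in both sets.
Check each element of A against B:
1 ✓, 13 ✗, 17 ✓, 29 ✓
A ∩ B = {1, 17, 29}

{1, 17, 29}


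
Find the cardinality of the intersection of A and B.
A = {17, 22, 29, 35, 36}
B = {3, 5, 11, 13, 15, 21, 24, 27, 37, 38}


Set A = {17, 22, 29, 35, 36}
Set B = {3, 5, 11, 13, 15, 21, 24, 27, 37, 38}
A ∩ B = {}
|A ∩ B| = 0

0


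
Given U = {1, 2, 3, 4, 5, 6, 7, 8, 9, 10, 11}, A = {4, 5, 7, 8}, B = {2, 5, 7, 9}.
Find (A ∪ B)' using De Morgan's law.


U = {1, 2, 3, 4, 5, 6, 7, 8, 9, 10, 11}
A = {4, 5, 7, 8}, B = {2, 5, 7, 9}
A ∪ B = {2, 4, 5, 7, 8, 9}
(A ∪ B)' = U \ (A ∪ B) = {1, 3, 6, 10, 11}
Verification via A' ∩ B': A' = {1, 2, 3, 6, 9, 10, 11}, B' = {1, 3, 4, 6, 8, 10, 11}
A' ∩ B' = {1, 3, 6, 10, 11} ✓

{1, 3, 6, 10, 11}


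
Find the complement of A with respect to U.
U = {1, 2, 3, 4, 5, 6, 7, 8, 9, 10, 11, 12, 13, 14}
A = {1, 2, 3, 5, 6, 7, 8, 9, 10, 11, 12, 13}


Universal set U = {1, 2, 3, 4, 5, 6, 7, 8, 9, 10, 11, 12, 13, 14}
Set A = {1, 2, 3, 5, 6, 7, 8, 9, 10, 11, 12, 13}
A' = U \ A = elements in U but not in A
Checking each element of U:
1 (in A, exclude), 2 (in A, exclude), 3 (in A, exclude), 4 (not in A, include), 5 (in A, exclude), 6 (in A, exclude), 7 (in A, exclude), 8 (in A, exclude), 9 (in A, exclude), 10 (in A, exclude), 11 (in A, exclude), 12 (in A, exclude), 13 (in A, exclude), 14 (not in A, include)
A' = {4, 14}

{4, 14}


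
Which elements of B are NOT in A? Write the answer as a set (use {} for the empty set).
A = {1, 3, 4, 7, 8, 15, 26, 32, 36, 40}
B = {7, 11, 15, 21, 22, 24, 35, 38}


Set A = {1, 3, 4, 7, 8, 15, 26, 32, 36, 40}
Set B = {7, 11, 15, 21, 22, 24, 35, 38}
Check each element of B against A:
7 ∈ A, 11 ∉ A (include), 15 ∈ A, 21 ∉ A (include), 22 ∉ A (include), 24 ∉ A (include), 35 ∉ A (include), 38 ∉ A (include)
Elements of B not in A: {11, 21, 22, 24, 35, 38}

{11, 21, 22, 24, 35, 38}


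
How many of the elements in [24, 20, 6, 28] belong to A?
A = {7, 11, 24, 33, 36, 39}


Set A = {7, 11, 24, 33, 36, 39}
Candidates: [24, 20, 6, 28]
Check each candidate:
24 ∈ A, 20 ∉ A, 6 ∉ A, 28 ∉ A
Count of candidates in A: 1

1


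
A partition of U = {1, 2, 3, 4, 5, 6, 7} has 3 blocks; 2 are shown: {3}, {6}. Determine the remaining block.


U = {1, 2, 3, 4, 5, 6, 7}
Shown blocks: {3}, {6}
A partition's blocks are pairwise disjoint and cover U, so the missing block = U \ (union of shown blocks).
Union of shown blocks: {3, 6}
Missing block = U \ (union) = {1, 2, 4, 5, 7}

{1, 2, 4, 5, 7}


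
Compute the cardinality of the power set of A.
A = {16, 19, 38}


Set A = {16, 19, 38}
|A| = 3
The power set P(A) contains all subsets of A.
|P(A)| = 2^|A| = 2^3 = 8

8


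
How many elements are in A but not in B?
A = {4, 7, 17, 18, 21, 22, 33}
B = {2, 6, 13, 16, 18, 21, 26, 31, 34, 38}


Set A = {4, 7, 17, 18, 21, 22, 33}
Set B = {2, 6, 13, 16, 18, 21, 26, 31, 34, 38}
A \ B = {4, 7, 17, 22, 33}
|A \ B| = 5

5


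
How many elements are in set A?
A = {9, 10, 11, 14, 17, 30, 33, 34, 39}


Set A = {9, 10, 11, 14, 17, 30, 33, 34, 39}
Listing elements: 9, 10, 11, 14, 17, 30, 33, 34, 39
Counting: 9 elements
|A| = 9

9


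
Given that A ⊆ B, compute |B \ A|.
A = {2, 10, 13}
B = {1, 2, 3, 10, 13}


Set A = {2, 10, 13}, |A| = 3
Set B = {1, 2, 3, 10, 13}, |B| = 5
Since A ⊆ B: B \ A = {1, 3}
|B| - |A| = 5 - 3 = 2

2


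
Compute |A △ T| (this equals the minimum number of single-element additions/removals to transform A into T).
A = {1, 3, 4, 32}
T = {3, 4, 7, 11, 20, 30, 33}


Set A = {1, 3, 4, 32}
Set T = {3, 4, 7, 11, 20, 30, 33}
Elements to remove from A (in A, not in T): {1, 32} → 2 removals
Elements to add to A (in T, not in A): {7, 11, 20, 30, 33} → 5 additions
Total edits = 2 + 5 = 7

7


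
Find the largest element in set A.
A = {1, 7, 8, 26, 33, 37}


Set A = {1, 7, 8, 26, 33, 37}
Elements in ascending order: 1, 7, 8, 26, 33, 37
The largest element is 37.

37


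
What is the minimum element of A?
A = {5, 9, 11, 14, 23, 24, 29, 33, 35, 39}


Set A = {5, 9, 11, 14, 23, 24, 29, 33, 35, 39}
Elements in ascending order: 5, 9, 11, 14, 23, 24, 29, 33, 35, 39
The smallest element is 5.

5


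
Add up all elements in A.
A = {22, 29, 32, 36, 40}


Set A = {22, 29, 32, 36, 40}
Sum = 22 + 29 + 32 + 36 + 40 = 159

159


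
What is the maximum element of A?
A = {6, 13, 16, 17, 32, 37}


Set A = {6, 13, 16, 17, 32, 37}
Elements in ascending order: 6, 13, 16, 17, 32, 37
The largest element is 37.

37


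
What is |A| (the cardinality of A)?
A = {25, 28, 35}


Set A = {25, 28, 35}
Listing elements: 25, 28, 35
Counting: 3 elements
|A| = 3

3


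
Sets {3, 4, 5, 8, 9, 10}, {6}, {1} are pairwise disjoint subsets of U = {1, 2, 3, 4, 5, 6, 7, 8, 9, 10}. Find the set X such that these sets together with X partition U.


U = {1, 2, 3, 4, 5, 6, 7, 8, 9, 10}
Shown blocks: {3, 4, 5, 8, 9, 10}, {6}, {1}
A partition's blocks are pairwise disjoint and cover U, so the missing block = U \ (union of shown blocks).
Union of shown blocks: {1, 3, 4, 5, 6, 8, 9, 10}
Missing block = U \ (union) = {2, 7}

{2, 7}


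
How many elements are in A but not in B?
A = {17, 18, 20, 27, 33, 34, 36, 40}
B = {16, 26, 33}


Set A = {17, 18, 20, 27, 33, 34, 36, 40}
Set B = {16, 26, 33}
A \ B = {17, 18, 20, 27, 34, 36, 40}
|A \ B| = 7

7


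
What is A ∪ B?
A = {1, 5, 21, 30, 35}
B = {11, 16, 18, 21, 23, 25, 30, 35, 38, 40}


Set A = {1, 5, 21, 30, 35}
Set B = {11, 16, 18, 21, 23, 25, 30, 35, 38, 40}
A ∪ B includes all elements in either set.
Elements from A: {1, 5, 21, 30, 35}
Elements from B not already included: {11, 16, 18, 23, 25, 38, 40}
A ∪ B = {1, 5, 11, 16, 18, 21, 23, 25, 30, 35, 38, 40}

{1, 5, 11, 16, 18, 21, 23, 25, 30, 35, 38, 40}


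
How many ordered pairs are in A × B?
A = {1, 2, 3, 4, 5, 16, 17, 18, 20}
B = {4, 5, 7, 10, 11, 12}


Set A = {1, 2, 3, 4, 5, 16, 17, 18, 20} has 9 elements.
Set B = {4, 5, 7, 10, 11, 12} has 6 elements.
|A × B| = |A| × |B| = 9 × 6 = 54

54


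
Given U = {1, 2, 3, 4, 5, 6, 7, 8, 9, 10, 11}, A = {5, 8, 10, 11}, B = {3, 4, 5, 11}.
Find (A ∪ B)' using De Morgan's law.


U = {1, 2, 3, 4, 5, 6, 7, 8, 9, 10, 11}
A = {5, 8, 10, 11}, B = {3, 4, 5, 11}
A ∪ B = {3, 4, 5, 8, 10, 11}
(A ∪ B)' = U \ (A ∪ B) = {1, 2, 6, 7, 9}
Verification via A' ∩ B': A' = {1, 2, 3, 4, 6, 7, 9}, B' = {1, 2, 6, 7, 8, 9, 10}
A' ∩ B' = {1, 2, 6, 7, 9} ✓

{1, 2, 6, 7, 9}


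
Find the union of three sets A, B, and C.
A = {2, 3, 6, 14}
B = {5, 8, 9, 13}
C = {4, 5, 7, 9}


Set A = {2, 3, 6, 14}
Set B = {5, 8, 9, 13}
Set C = {4, 5, 7, 9}
First, A ∪ B = {2, 3, 5, 6, 8, 9, 13, 14}
Then, (A ∪ B) ∪ C = {2, 3, 4, 5, 6, 7, 8, 9, 13, 14}

{2, 3, 4, 5, 6, 7, 8, 9, 13, 14}


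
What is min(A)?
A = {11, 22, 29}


Set A = {11, 22, 29}
Elements in ascending order: 11, 22, 29
The smallest element is 11.

11


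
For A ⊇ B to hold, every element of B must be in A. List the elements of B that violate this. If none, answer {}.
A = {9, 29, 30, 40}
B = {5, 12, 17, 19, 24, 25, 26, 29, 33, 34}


Set A = {9, 29, 30, 40}
Set B = {5, 12, 17, 19, 24, 25, 26, 29, 33, 34}
Check each element of B against A:
5 ∉ A (include), 12 ∉ A (include), 17 ∉ A (include), 19 ∉ A (include), 24 ∉ A (include), 25 ∉ A (include), 26 ∉ A (include), 29 ∈ A, 33 ∉ A (include), 34 ∉ A (include)
Elements of B not in A: {5, 12, 17, 19, 24, 25, 26, 33, 34}

{5, 12, 17, 19, 24, 25, 26, 33, 34}


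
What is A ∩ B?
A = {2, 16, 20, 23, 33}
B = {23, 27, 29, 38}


Set A = {2, 16, 20, 23, 33}
Set B = {23, 27, 29, 38}
A ∩ B includes only elements in both sets.
Check each element of A against B:
2 ✗, 16 ✗, 20 ✗, 23 ✓, 33 ✗
A ∩ B = {23}

{23}


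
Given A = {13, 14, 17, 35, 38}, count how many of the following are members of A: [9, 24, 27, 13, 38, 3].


Set A = {13, 14, 17, 35, 38}
Candidates: [9, 24, 27, 13, 38, 3]
Check each candidate:
9 ∉ A, 24 ∉ A, 27 ∉ A, 13 ∈ A, 38 ∈ A, 3 ∉ A
Count of candidates in A: 2

2


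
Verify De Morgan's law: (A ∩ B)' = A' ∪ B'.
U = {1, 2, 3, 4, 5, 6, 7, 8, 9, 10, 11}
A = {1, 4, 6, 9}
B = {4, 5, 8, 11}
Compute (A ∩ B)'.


U = {1, 2, 3, 4, 5, 6, 7, 8, 9, 10, 11}
A = {1, 4, 6, 9}, B = {4, 5, 8, 11}
A ∩ B = {4}
(A ∩ B)' = U \ (A ∩ B) = {1, 2, 3, 5, 6, 7, 8, 9, 10, 11}
Verification via A' ∪ B': A' = {2, 3, 5, 7, 8, 10, 11}, B' = {1, 2, 3, 6, 7, 9, 10}
A' ∪ B' = {1, 2, 3, 5, 6, 7, 8, 9, 10, 11} ✓

{1, 2, 3, 5, 6, 7, 8, 9, 10, 11}


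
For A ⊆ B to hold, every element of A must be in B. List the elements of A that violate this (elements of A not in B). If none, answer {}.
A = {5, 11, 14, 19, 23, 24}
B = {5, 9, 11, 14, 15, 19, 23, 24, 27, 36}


Set A = {5, 11, 14, 19, 23, 24}
Set B = {5, 9, 11, 14, 15, 19, 23, 24, 27, 36}
Check each element of A against B:
5 ∈ B, 11 ∈ B, 14 ∈ B, 19 ∈ B, 23 ∈ B, 24 ∈ B
Elements of A not in B: {}

{}


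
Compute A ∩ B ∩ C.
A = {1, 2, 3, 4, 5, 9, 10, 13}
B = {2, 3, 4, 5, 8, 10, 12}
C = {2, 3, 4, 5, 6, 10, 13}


Set A = {1, 2, 3, 4, 5, 9, 10, 13}
Set B = {2, 3, 4, 5, 8, 10, 12}
Set C = {2, 3, 4, 5, 6, 10, 13}
First, A ∩ B = {2, 3, 4, 5, 10}
Then, (A ∩ B) ∩ C = {2, 3, 4, 5, 10}

{2, 3, 4, 5, 10}


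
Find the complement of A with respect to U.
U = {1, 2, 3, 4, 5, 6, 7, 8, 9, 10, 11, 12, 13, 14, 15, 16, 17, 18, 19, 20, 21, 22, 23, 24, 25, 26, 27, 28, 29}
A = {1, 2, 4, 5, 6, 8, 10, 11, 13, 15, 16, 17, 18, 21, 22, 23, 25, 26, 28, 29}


Universal set U = {1, 2, 3, 4, 5, 6, 7, 8, 9, 10, 11, 12, 13, 14, 15, 16, 17, 18, 19, 20, 21, 22, 23, 24, 25, 26, 27, 28, 29}
Set A = {1, 2, 4, 5, 6, 8, 10, 11, 13, 15, 16, 17, 18, 21, 22, 23, 25, 26, 28, 29}
A' = U \ A = elements in U but not in A
Checking each element of U:
1 (in A, exclude), 2 (in A, exclude), 3 (not in A, include), 4 (in A, exclude), 5 (in A, exclude), 6 (in A, exclude), 7 (not in A, include), 8 (in A, exclude), 9 (not in A, include), 10 (in A, exclude), 11 (in A, exclude), 12 (not in A, include), 13 (in A, exclude), 14 (not in A, include), 15 (in A, exclude), 16 (in A, exclude), 17 (in A, exclude), 18 (in A, exclude), 19 (not in A, include), 20 (not in A, include), 21 (in A, exclude), 22 (in A, exclude), 23 (in A, exclude), 24 (not in A, include), 25 (in A, exclude), 26 (in A, exclude), 27 (not in A, include), 28 (in A, exclude), 29 (in A, exclude)
A' = {3, 7, 9, 12, 14, 19, 20, 24, 27}

{3, 7, 9, 12, 14, 19, 20, 24, 27}


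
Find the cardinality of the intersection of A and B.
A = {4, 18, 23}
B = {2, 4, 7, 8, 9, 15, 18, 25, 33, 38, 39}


Set A = {4, 18, 23}
Set B = {2, 4, 7, 8, 9, 15, 18, 25, 33, 38, 39}
A ∩ B = {4, 18}
|A ∩ B| = 2

2


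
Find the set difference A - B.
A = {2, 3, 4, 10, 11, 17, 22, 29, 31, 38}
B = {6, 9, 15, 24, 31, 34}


Set A = {2, 3, 4, 10, 11, 17, 22, 29, 31, 38}
Set B = {6, 9, 15, 24, 31, 34}
A \ B includes elements in A that are not in B.
Check each element of A:
2 (not in B, keep), 3 (not in B, keep), 4 (not in B, keep), 10 (not in B, keep), 11 (not in B, keep), 17 (not in B, keep), 22 (not in B, keep), 29 (not in B, keep), 31 (in B, remove), 38 (not in B, keep)
A \ B = {2, 3, 4, 10, 11, 17, 22, 29, 38}

{2, 3, 4, 10, 11, 17, 22, 29, 38}


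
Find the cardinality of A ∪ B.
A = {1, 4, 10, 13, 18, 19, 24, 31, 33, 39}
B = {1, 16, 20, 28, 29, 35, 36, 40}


Set A = {1, 4, 10, 13, 18, 19, 24, 31, 33, 39}, |A| = 10
Set B = {1, 16, 20, 28, 29, 35, 36, 40}, |B| = 8
A ∩ B = {1}, |A ∩ B| = 1
|A ∪ B| = |A| + |B| - |A ∩ B| = 10 + 8 - 1 = 17

17


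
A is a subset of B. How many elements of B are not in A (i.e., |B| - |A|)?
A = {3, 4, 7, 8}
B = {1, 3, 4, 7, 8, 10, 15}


Set A = {3, 4, 7, 8}, |A| = 4
Set B = {1, 3, 4, 7, 8, 10, 15}, |B| = 7
Since A ⊆ B: B \ A = {1, 10, 15}
|B| - |A| = 7 - 4 = 3

3


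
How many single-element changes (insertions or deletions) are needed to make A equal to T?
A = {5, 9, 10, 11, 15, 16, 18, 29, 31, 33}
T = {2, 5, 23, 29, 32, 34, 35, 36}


Set A = {5, 9, 10, 11, 15, 16, 18, 29, 31, 33}
Set T = {2, 5, 23, 29, 32, 34, 35, 36}
Elements to remove from A (in A, not in T): {9, 10, 11, 15, 16, 18, 31, 33} → 8 removals
Elements to add to A (in T, not in A): {2, 23, 32, 34, 35, 36} → 6 additions
Total edits = 8 + 6 = 14

14


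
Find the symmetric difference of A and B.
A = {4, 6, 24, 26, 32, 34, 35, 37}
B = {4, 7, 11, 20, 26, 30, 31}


Set A = {4, 6, 24, 26, 32, 34, 35, 37}
Set B = {4, 7, 11, 20, 26, 30, 31}
A △ B = (A \ B) ∪ (B \ A)
Elements in A but not B: {6, 24, 32, 34, 35, 37}
Elements in B but not A: {7, 11, 20, 30, 31}
A △ B = {6, 7, 11, 20, 24, 30, 31, 32, 34, 35, 37}

{6, 7, 11, 20, 24, 30, 31, 32, 34, 35, 37}


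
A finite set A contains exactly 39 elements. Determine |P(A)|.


The set has 39 elements.
The power set contains all possible subsets.
|P(A)| = 2^|A| = 2^39 = 549755813888

549755813888


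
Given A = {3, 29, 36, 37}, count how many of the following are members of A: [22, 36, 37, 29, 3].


Set A = {3, 29, 36, 37}
Candidates: [22, 36, 37, 29, 3]
Check each candidate:
22 ∉ A, 36 ∈ A, 37 ∈ A, 29 ∈ A, 3 ∈ A
Count of candidates in A: 4

4


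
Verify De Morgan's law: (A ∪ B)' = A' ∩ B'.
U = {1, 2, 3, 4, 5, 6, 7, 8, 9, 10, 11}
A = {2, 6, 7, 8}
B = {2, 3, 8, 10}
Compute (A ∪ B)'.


U = {1, 2, 3, 4, 5, 6, 7, 8, 9, 10, 11}
A = {2, 6, 7, 8}, B = {2, 3, 8, 10}
A ∪ B = {2, 3, 6, 7, 8, 10}
(A ∪ B)' = U \ (A ∪ B) = {1, 4, 5, 9, 11}
Verification via A' ∩ B': A' = {1, 3, 4, 5, 9, 10, 11}, B' = {1, 4, 5, 6, 7, 9, 11}
A' ∩ B' = {1, 4, 5, 9, 11} ✓

{1, 4, 5, 9, 11}


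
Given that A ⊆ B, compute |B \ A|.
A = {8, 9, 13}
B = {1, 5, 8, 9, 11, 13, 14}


Set A = {8, 9, 13}, |A| = 3
Set B = {1, 5, 8, 9, 11, 13, 14}, |B| = 7
Since A ⊆ B: B \ A = {1, 5, 11, 14}
|B| - |A| = 7 - 3 = 4

4


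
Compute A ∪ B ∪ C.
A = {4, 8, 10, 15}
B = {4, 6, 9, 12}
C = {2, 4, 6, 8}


Set A = {4, 8, 10, 15}
Set B = {4, 6, 9, 12}
Set C = {2, 4, 6, 8}
First, A ∪ B = {4, 6, 8, 9, 10, 12, 15}
Then, (A ∪ B) ∪ C = {2, 4, 6, 8, 9, 10, 12, 15}

{2, 4, 6, 8, 9, 10, 12, 15}


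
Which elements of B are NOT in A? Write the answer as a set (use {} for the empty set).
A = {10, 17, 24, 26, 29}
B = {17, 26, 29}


Set A = {10, 17, 24, 26, 29}
Set B = {17, 26, 29}
Check each element of B against A:
17 ∈ A, 26 ∈ A, 29 ∈ A
Elements of B not in A: {}

{}


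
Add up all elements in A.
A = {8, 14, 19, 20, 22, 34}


Set A = {8, 14, 19, 20, 22, 34}
Sum = 8 + 14 + 19 + 20 + 22 + 34 = 117

117


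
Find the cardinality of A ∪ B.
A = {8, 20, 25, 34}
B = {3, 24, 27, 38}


Set A = {8, 20, 25, 34}, |A| = 4
Set B = {3, 24, 27, 38}, |B| = 4
A ∩ B = {}, |A ∩ B| = 0
|A ∪ B| = |A| + |B| - |A ∩ B| = 4 + 4 - 0 = 8

8


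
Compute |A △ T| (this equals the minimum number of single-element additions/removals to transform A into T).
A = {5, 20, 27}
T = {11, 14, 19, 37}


Set A = {5, 20, 27}
Set T = {11, 14, 19, 37}
Elements to remove from A (in A, not in T): {5, 20, 27} → 3 removals
Elements to add to A (in T, not in A): {11, 14, 19, 37} → 4 additions
Total edits = 3 + 4 = 7

7


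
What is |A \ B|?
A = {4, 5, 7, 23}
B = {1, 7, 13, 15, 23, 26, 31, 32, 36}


Set A = {4, 5, 7, 23}
Set B = {1, 7, 13, 15, 23, 26, 31, 32, 36}
A \ B = {4, 5}
|A \ B| = 2

2


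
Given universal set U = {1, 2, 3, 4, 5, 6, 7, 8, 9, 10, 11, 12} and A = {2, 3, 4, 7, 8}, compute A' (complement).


Universal set U = {1, 2, 3, 4, 5, 6, 7, 8, 9, 10, 11, 12}
Set A = {2, 3, 4, 7, 8}
A' = U \ A = elements in U but not in A
Checking each element of U:
1 (not in A, include), 2 (in A, exclude), 3 (in A, exclude), 4 (in A, exclude), 5 (not in A, include), 6 (not in A, include), 7 (in A, exclude), 8 (in A, exclude), 9 (not in A, include), 10 (not in A, include), 11 (not in A, include), 12 (not in A, include)
A' = {1, 5, 6, 9, 10, 11, 12}

{1, 5, 6, 9, 10, 11, 12}


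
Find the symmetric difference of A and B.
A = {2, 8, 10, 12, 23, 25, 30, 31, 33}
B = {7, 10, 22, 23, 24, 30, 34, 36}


Set A = {2, 8, 10, 12, 23, 25, 30, 31, 33}
Set B = {7, 10, 22, 23, 24, 30, 34, 36}
A △ B = (A \ B) ∪ (B \ A)
Elements in A but not B: {2, 8, 12, 25, 31, 33}
Elements in B but not A: {7, 22, 24, 34, 36}
A △ B = {2, 7, 8, 12, 22, 24, 25, 31, 33, 34, 36}

{2, 7, 8, 12, 22, 24, 25, 31, 33, 34, 36}


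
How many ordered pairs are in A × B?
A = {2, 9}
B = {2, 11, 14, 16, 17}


Set A = {2, 9} has 2 elements.
Set B = {2, 11, 14, 16, 17} has 5 elements.
|A × B| = |A| × |B| = 2 × 5 = 10

10


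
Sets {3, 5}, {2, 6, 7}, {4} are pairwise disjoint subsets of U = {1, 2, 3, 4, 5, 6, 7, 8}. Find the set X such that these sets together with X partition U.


U = {1, 2, 3, 4, 5, 6, 7, 8}
Shown blocks: {3, 5}, {2, 6, 7}, {4}
A partition's blocks are pairwise disjoint and cover U, so the missing block = U \ (union of shown blocks).
Union of shown blocks: {2, 3, 4, 5, 6, 7}
Missing block = U \ (union) = {1, 8}

{1, 8}


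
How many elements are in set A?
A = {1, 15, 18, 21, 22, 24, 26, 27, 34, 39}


Set A = {1, 15, 18, 21, 22, 24, 26, 27, 34, 39}
Listing elements: 1, 15, 18, 21, 22, 24, 26, 27, 34, 39
Counting: 10 elements
|A| = 10

10


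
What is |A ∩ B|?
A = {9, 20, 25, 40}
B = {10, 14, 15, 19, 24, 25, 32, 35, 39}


Set A = {9, 20, 25, 40}
Set B = {10, 14, 15, 19, 24, 25, 32, 35, 39}
A ∩ B = {25}
|A ∩ B| = 1

1


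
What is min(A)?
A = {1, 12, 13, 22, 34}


Set A = {1, 12, 13, 22, 34}
Elements in ascending order: 1, 12, 13, 22, 34
The smallest element is 1.

1


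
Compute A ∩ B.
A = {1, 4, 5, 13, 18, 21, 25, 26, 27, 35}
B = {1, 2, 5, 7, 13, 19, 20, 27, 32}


Set A = {1, 4, 5, 13, 18, 21, 25, 26, 27, 35}
Set B = {1, 2, 5, 7, 13, 19, 20, 27, 32}
A ∩ B includes only elements in both sets.
Check each element of A against B:
1 ✓, 4 ✗, 5 ✓, 13 ✓, 18 ✗, 21 ✗, 25 ✗, 26 ✗, 27 ✓, 35 ✗
A ∩ B = {1, 5, 13, 27}

{1, 5, 13, 27}


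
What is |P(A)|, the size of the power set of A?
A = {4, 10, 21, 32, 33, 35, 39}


Set A = {4, 10, 21, 32, 33, 35, 39}
|A| = 7
The power set P(A) contains all subsets of A.
|P(A)| = 2^|A| = 2^7 = 128

128


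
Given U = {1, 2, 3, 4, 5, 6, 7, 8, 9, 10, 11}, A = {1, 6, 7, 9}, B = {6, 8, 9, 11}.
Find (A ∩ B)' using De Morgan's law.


U = {1, 2, 3, 4, 5, 6, 7, 8, 9, 10, 11}
A = {1, 6, 7, 9}, B = {6, 8, 9, 11}
A ∩ B = {6, 9}
(A ∩ B)' = U \ (A ∩ B) = {1, 2, 3, 4, 5, 7, 8, 10, 11}
Verification via A' ∪ B': A' = {2, 3, 4, 5, 8, 10, 11}, B' = {1, 2, 3, 4, 5, 7, 10}
A' ∪ B' = {1, 2, 3, 4, 5, 7, 8, 10, 11} ✓

{1, 2, 3, 4, 5, 7, 8, 10, 11}


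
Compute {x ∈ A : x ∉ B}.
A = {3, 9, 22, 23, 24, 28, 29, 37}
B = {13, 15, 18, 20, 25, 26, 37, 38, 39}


Set A = {3, 9, 22, 23, 24, 28, 29, 37}
Set B = {13, 15, 18, 20, 25, 26, 37, 38, 39}
Check each element of A against B:
3 ∉ B (include), 9 ∉ B (include), 22 ∉ B (include), 23 ∉ B (include), 24 ∉ B (include), 28 ∉ B (include), 29 ∉ B (include), 37 ∈ B
Elements of A not in B: {3, 9, 22, 23, 24, 28, 29}

{3, 9, 22, 23, 24, 28, 29}


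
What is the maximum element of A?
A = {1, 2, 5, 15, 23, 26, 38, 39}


Set A = {1, 2, 5, 15, 23, 26, 38, 39}
Elements in ascending order: 1, 2, 5, 15, 23, 26, 38, 39
The largest element is 39.

39


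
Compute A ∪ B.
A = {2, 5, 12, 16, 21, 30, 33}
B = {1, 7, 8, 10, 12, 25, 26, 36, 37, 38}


Set A = {2, 5, 12, 16, 21, 30, 33}
Set B = {1, 7, 8, 10, 12, 25, 26, 36, 37, 38}
A ∪ B includes all elements in either set.
Elements from A: {2, 5, 12, 16, 21, 30, 33}
Elements from B not already included: {1, 7, 8, 10, 25, 26, 36, 37, 38}
A ∪ B = {1, 2, 5, 7, 8, 10, 12, 16, 21, 25, 26, 30, 33, 36, 37, 38}

{1, 2, 5, 7, 8, 10, 12, 16, 21, 25, 26, 30, 33, 36, 37, 38}


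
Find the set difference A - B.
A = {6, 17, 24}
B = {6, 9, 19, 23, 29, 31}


Set A = {6, 17, 24}
Set B = {6, 9, 19, 23, 29, 31}
A \ B includes elements in A that are not in B.
Check each element of A:
6 (in B, remove), 17 (not in B, keep), 24 (not in B, keep)
A \ B = {17, 24}

{17, 24}


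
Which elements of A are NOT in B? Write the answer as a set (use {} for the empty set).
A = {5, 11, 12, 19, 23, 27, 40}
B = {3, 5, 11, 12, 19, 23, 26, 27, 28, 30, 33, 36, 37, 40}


Set A = {5, 11, 12, 19, 23, 27, 40}
Set B = {3, 5, 11, 12, 19, 23, 26, 27, 28, 30, 33, 36, 37, 40}
Check each element of A against B:
5 ∈ B, 11 ∈ B, 12 ∈ B, 19 ∈ B, 23 ∈ B, 27 ∈ B, 40 ∈ B
Elements of A not in B: {}

{}


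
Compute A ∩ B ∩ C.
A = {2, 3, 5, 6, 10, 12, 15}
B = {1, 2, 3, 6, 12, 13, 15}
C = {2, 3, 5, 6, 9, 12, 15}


Set A = {2, 3, 5, 6, 10, 12, 15}
Set B = {1, 2, 3, 6, 12, 13, 15}
Set C = {2, 3, 5, 6, 9, 12, 15}
First, A ∩ B = {2, 3, 6, 12, 15}
Then, (A ∩ B) ∩ C = {2, 3, 6, 12, 15}

{2, 3, 6, 12, 15}


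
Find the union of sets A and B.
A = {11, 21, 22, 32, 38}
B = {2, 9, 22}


Set A = {11, 21, 22, 32, 38}
Set B = {2, 9, 22}
A ∪ B includes all elements in either set.
Elements from A: {11, 21, 22, 32, 38}
Elements from B not already included: {2, 9}
A ∪ B = {2, 9, 11, 21, 22, 32, 38}

{2, 9, 11, 21, 22, 32, 38}


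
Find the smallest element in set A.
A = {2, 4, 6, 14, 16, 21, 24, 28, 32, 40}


Set A = {2, 4, 6, 14, 16, 21, 24, 28, 32, 40}
Elements in ascending order: 2, 4, 6, 14, 16, 21, 24, 28, 32, 40
The smallest element is 2.

2


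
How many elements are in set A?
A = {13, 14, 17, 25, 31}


Set A = {13, 14, 17, 25, 31}
Listing elements: 13, 14, 17, 25, 31
Counting: 5 elements
|A| = 5

5


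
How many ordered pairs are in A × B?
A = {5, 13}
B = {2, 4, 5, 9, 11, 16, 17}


Set A = {5, 13} has 2 elements.
Set B = {2, 4, 5, 9, 11, 16, 17} has 7 elements.
|A × B| = |A| × |B| = 2 × 7 = 14

14


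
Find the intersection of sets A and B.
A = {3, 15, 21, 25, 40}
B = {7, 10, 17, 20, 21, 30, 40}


Set A = {3, 15, 21, 25, 40}
Set B = {7, 10, 17, 20, 21, 30, 40}
A ∩ B includes only elements in both sets.
Check each element of A against B:
3 ✗, 15 ✗, 21 ✓, 25 ✗, 40 ✓
A ∩ B = {21, 40}

{21, 40}


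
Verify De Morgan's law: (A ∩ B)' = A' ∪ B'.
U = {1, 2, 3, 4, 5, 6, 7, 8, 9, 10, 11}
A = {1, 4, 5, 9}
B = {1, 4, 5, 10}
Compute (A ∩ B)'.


U = {1, 2, 3, 4, 5, 6, 7, 8, 9, 10, 11}
A = {1, 4, 5, 9}, B = {1, 4, 5, 10}
A ∩ B = {1, 4, 5}
(A ∩ B)' = U \ (A ∩ B) = {2, 3, 6, 7, 8, 9, 10, 11}
Verification via A' ∪ B': A' = {2, 3, 6, 7, 8, 10, 11}, B' = {2, 3, 6, 7, 8, 9, 11}
A' ∪ B' = {2, 3, 6, 7, 8, 9, 10, 11} ✓

{2, 3, 6, 7, 8, 9, 10, 11}


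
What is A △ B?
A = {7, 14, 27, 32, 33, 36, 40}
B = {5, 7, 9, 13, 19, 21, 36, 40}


Set A = {7, 14, 27, 32, 33, 36, 40}
Set B = {5, 7, 9, 13, 19, 21, 36, 40}
A △ B = (A \ B) ∪ (B \ A)
Elements in A but not B: {14, 27, 32, 33}
Elements in B but not A: {5, 9, 13, 19, 21}
A △ B = {5, 9, 13, 14, 19, 21, 27, 32, 33}

{5, 9, 13, 14, 19, 21, 27, 32, 33}


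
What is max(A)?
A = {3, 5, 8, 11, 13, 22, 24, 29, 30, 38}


Set A = {3, 5, 8, 11, 13, 22, 24, 29, 30, 38}
Elements in ascending order: 3, 5, 8, 11, 13, 22, 24, 29, 30, 38
The largest element is 38.

38


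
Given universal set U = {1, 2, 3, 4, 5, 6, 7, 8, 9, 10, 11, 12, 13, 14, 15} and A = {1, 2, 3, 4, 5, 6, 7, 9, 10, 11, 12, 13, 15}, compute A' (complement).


Universal set U = {1, 2, 3, 4, 5, 6, 7, 8, 9, 10, 11, 12, 13, 14, 15}
Set A = {1, 2, 3, 4, 5, 6, 7, 9, 10, 11, 12, 13, 15}
A' = U \ A = elements in U but not in A
Checking each element of U:
1 (in A, exclude), 2 (in A, exclude), 3 (in A, exclude), 4 (in A, exclude), 5 (in A, exclude), 6 (in A, exclude), 7 (in A, exclude), 8 (not in A, include), 9 (in A, exclude), 10 (in A, exclude), 11 (in A, exclude), 12 (in A, exclude), 13 (in A, exclude), 14 (not in A, include), 15 (in A, exclude)
A' = {8, 14}

{8, 14}


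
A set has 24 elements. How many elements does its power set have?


The set has 24 elements.
The power set contains all possible subsets.
|P(A)| = 2^|A| = 2^24 = 16777216

16777216


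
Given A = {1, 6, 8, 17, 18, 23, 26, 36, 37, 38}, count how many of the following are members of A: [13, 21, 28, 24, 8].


Set A = {1, 6, 8, 17, 18, 23, 26, 36, 37, 38}
Candidates: [13, 21, 28, 24, 8]
Check each candidate:
13 ∉ A, 21 ∉ A, 28 ∉ A, 24 ∉ A, 8 ∈ A
Count of candidates in A: 1

1


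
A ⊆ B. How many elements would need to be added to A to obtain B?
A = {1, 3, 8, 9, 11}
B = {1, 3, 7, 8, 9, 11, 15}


Set A = {1, 3, 8, 9, 11}, |A| = 5
Set B = {1, 3, 7, 8, 9, 11, 15}, |B| = 7
Since A ⊆ B: B \ A = {7, 15}
|B| - |A| = 7 - 5 = 2

2


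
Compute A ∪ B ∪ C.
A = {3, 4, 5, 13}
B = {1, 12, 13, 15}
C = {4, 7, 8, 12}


Set A = {3, 4, 5, 13}
Set B = {1, 12, 13, 15}
Set C = {4, 7, 8, 12}
First, A ∪ B = {1, 3, 4, 5, 12, 13, 15}
Then, (A ∪ B) ∪ C = {1, 3, 4, 5, 7, 8, 12, 13, 15}

{1, 3, 4, 5, 7, 8, 12, 13, 15}


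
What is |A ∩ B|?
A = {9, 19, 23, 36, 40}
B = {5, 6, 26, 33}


Set A = {9, 19, 23, 36, 40}
Set B = {5, 6, 26, 33}
A ∩ B = {}
|A ∩ B| = 0

0


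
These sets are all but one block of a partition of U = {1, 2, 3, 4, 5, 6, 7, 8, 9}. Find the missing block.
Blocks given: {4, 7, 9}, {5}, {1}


U = {1, 2, 3, 4, 5, 6, 7, 8, 9}
Shown blocks: {4, 7, 9}, {5}, {1}
A partition's blocks are pairwise disjoint and cover U, so the missing block = U \ (union of shown blocks).
Union of shown blocks: {1, 4, 5, 7, 9}
Missing block = U \ (union) = {2, 3, 6, 8}

{2, 3, 6, 8}


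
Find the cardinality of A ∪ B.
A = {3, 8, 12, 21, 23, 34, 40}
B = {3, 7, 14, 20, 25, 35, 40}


Set A = {3, 8, 12, 21, 23, 34, 40}, |A| = 7
Set B = {3, 7, 14, 20, 25, 35, 40}, |B| = 7
A ∩ B = {3, 40}, |A ∩ B| = 2
|A ∪ B| = |A| + |B| - |A ∩ B| = 7 + 7 - 2 = 12

12


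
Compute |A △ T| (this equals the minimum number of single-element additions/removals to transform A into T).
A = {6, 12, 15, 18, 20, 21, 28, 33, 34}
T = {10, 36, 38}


Set A = {6, 12, 15, 18, 20, 21, 28, 33, 34}
Set T = {10, 36, 38}
Elements to remove from A (in A, not in T): {6, 12, 15, 18, 20, 21, 28, 33, 34} → 9 removals
Elements to add to A (in T, not in A): {10, 36, 38} → 3 additions
Total edits = 9 + 3 = 12

12


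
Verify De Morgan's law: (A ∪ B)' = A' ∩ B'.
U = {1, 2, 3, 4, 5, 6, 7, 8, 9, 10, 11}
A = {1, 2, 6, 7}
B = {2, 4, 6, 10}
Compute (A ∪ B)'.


U = {1, 2, 3, 4, 5, 6, 7, 8, 9, 10, 11}
A = {1, 2, 6, 7}, B = {2, 4, 6, 10}
A ∪ B = {1, 2, 4, 6, 7, 10}
(A ∪ B)' = U \ (A ∪ B) = {3, 5, 8, 9, 11}
Verification via A' ∩ B': A' = {3, 4, 5, 8, 9, 10, 11}, B' = {1, 3, 5, 7, 8, 9, 11}
A' ∩ B' = {3, 5, 8, 9, 11} ✓

{3, 5, 8, 9, 11}


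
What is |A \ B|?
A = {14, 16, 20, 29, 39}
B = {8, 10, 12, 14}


Set A = {14, 16, 20, 29, 39}
Set B = {8, 10, 12, 14}
A \ B = {16, 20, 29, 39}
|A \ B| = 4

4


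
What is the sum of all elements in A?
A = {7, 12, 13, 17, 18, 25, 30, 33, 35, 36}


Set A = {7, 12, 13, 17, 18, 25, 30, 33, 35, 36}
Sum = 7 + 12 + 13 + 17 + 18 + 25 + 30 + 33 + 35 + 36 = 226

226


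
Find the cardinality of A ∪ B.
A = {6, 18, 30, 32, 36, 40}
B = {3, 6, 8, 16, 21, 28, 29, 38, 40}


Set A = {6, 18, 30, 32, 36, 40}, |A| = 6
Set B = {3, 6, 8, 16, 21, 28, 29, 38, 40}, |B| = 9
A ∩ B = {6, 40}, |A ∩ B| = 2
|A ∪ B| = |A| + |B| - |A ∩ B| = 6 + 9 - 2 = 13

13


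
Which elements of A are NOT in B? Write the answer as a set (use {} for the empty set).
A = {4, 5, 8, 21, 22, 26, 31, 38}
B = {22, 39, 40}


Set A = {4, 5, 8, 21, 22, 26, 31, 38}
Set B = {22, 39, 40}
Check each element of A against B:
4 ∉ B (include), 5 ∉ B (include), 8 ∉ B (include), 21 ∉ B (include), 22 ∈ B, 26 ∉ B (include), 31 ∉ B (include), 38 ∉ B (include)
Elements of A not in B: {4, 5, 8, 21, 26, 31, 38}

{4, 5, 8, 21, 26, 31, 38}
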